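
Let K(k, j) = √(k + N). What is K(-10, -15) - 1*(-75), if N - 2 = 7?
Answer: 75 + I ≈ 75.0 + 1.0*I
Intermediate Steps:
N = 9 (N = 2 + 7 = 9)
K(k, j) = √(9 + k) (K(k, j) = √(k + 9) = √(9 + k))
K(-10, -15) - 1*(-75) = √(9 - 10) - 1*(-75) = √(-1) + 75 = I + 75 = 75 + I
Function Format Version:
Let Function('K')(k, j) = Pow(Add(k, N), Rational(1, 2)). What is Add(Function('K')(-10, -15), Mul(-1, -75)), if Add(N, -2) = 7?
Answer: Add(75, I) ≈ Add(75.000, Mul(1.0000, I))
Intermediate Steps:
N = 9 (N = Add(2, 7) = 9)
Function('K')(k, j) = Pow(Add(9, k), Rational(1, 2)) (Function('K')(k, j) = Pow(Add(k, 9), Rational(1, 2)) = Pow(Add(9, k), Rational(1, 2)))
Add(Function('K')(-10, -15), Mul(-1, -75)) = Add(Pow(Add(9, -10), Rational(1, 2)), Mul(-1, -75)) = Add(Pow(-1, Rational(1, 2)), 75) = Add(I, 75) = Add(75, I)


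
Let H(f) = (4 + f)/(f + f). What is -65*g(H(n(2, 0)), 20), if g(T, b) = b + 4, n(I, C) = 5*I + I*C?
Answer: -1560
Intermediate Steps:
n(I, C) = 5*I + C*I
H(f) = (4 + f)/(2*f) (H(f) = (4 + f)/((2*f)) = (4 + f)*(1/(2*f)) = (4 + f)/(2*f))
g(T, b) = 4 + b
-65*g(H(n(2, 0)), 20) = -65*(4 + 20) = -65*24 = -1560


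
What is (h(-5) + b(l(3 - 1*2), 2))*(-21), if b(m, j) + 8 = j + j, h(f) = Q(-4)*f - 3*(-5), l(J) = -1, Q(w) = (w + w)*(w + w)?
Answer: 6489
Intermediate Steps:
Q(w) = 4*w**2 (Q(w) = (2*w)*(2*w) = 4*w**2)
h(f) = 15 + 64*f (h(f) = (4*(-4)**2)*f - 3*(-5) = (4*16)*f + 15 = 64*f + 15 = 15 + 64*f)
b(m, j) = -8 + 2*j (b(m, j) = -8 + (j + j) = -8 + 2*j)
(h(-5) + b(l(3 - 1*2), 2))*(-21) = ((15 + 64*(-5)) + (-8 + 2*2))*(-21) = ((15 - 320) + (-8 + 4))*(-21) = (-305 - 4)*(-21) = -309*(-21) = 6489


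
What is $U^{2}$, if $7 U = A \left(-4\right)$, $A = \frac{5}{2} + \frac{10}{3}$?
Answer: $\frac{100}{9} \approx 11.111$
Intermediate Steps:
$A = \frac{35}{6}$ ($A = 5 \cdot \frac{1}{2} + 10 \cdot \frac{1}{3} = \frac{5}{2} + \frac{10}{3} = \frac{35}{6} \approx 5.8333$)
$U = - \frac{10}{3}$ ($U = \frac{\frac{35}{6} \left(-4\right)}{7} = \frac{1}{7} \left(- \frac{70}{3}\right) = - \frac{10}{3} \approx -3.3333$)
$U^{2} = \left(- \frac{10}{3}\right)^{2} = \frac{100}{9}$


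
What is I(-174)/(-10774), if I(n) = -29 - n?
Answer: -145/10774 ≈ -0.013458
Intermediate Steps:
I(-174)/(-10774) = (-29 - 1*(-174))/(-10774) = (-29 + 174)*(-1/10774) = 145*(-1/10774) = -145/10774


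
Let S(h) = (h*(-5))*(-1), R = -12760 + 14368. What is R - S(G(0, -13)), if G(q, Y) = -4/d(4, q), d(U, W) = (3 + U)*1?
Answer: 11276/7 ≈ 1610.9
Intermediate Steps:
d(U, W) = 3 + U
R = 1608
G(q, Y) = -4/7 (G(q, Y) = -4/(3 + 4) = -4/7)
S(h) = 5*h (S(h) = -5*h*(-1) = 5*h)
R - S(G(0, -13)) = 1608 - 5*(-4)/7 = 1608 - 1*(-20/7) = 1608 + 20/7 = 11276/7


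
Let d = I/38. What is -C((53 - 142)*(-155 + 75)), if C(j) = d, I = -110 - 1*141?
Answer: 251/38 ≈ 6.6053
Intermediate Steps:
I = -251 (I = -110 - 141 = -251)
d = -251/38 ≈ -6.6053
C(j) = -251/38
-C((53 - 142)*(-155 + 75)) = -1*(-251/38) = 251/38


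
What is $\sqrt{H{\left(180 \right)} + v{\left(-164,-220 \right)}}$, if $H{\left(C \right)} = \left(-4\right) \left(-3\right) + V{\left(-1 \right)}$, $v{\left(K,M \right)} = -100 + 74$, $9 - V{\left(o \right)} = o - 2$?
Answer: $i \sqrt{2} \approx 1.4142 i$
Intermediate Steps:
$V{\left(o \right)} = 11 - o$ ($V{\left(o \right)} = 9 - \left(o - 2\right) = 9 - \left(-2 + o\right) = 11 - o$)
$v{\left(K,M \right)} = -26$
$H{\left(C \right)} = 24$ ($H{\left(C \right)} = \left(-4\right) \left(-3\right) + \left(11 - -1\right) = 12 + \left(11 + 1\right) = 12 + 12 = 24$)
$\sqrt{H{\left(180 \right)} + v{\left(-164,-220 \right)}} = \sqrt{24 - 26} = \sqrt{-2} = i \sqrt{2}$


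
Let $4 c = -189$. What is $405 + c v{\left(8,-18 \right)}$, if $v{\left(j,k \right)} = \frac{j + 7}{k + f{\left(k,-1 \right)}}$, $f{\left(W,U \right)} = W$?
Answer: $\frac{6795}{16} \approx 424.69$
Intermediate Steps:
$c = - \frac{189}{4}$ ($c = \frac{1}{4} \left(-189\right) = - \frac{189}{4} \approx -47.25$)
$v{\left(j,k \right)} = \frac{7 + j}{2 k}$ ($v{\left(j,k \right)} = \frac{j + 7}{k + k} = \frac{7 + j}{2 k}$)
$405 + c v{\left(8,-18 \right)} = 405 - \frac{189 \frac{7 + 8}{2 \left(-18\right)}}{4} = 405 - \frac{189 \cdot \frac{1}{2} \left(- \frac{1}{18}\right) 15}{4} = 405 - - \frac{315}{16} = 405 + \frac{315}{16} = \frac{6795}{16}$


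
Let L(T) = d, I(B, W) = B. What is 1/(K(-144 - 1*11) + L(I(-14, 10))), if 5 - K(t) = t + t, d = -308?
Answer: 1/7 ≈ 0.14286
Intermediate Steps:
K(t) = 5 - 2*t (K(t) = 5 - (t + t) = 5 - 2*t)
L(T) = -308
1/(K(-144 - 1*11) + L(I(-14, 10))) = 1/((5 - 2*(-144 - 1*11)) - 308) = 1/((5 - 2*(-144 - 11)) - 308) = 1/((5 - 2*(-155)) - 308) = 1/((5 + 310) - 308) = 1/(315 - 308) = 1/7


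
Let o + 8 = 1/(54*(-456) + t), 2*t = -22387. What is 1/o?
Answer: -71635/573082 ≈ -0.12500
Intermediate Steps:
t = -22387/2 (t = (½)*(-22387) = -22387/2 ≈ -11194.)
o = -573082/71635 (o = -8 + 1/(54*(-456) - 22387/2) = -8 + 1/(-24624 - 22387/2) = -8 + 1/(-71635/2) = -8 - 2/71635 = -573082/71635 ≈ -8.0000)
1/o = 1/(-573082/71635) = -71635/573082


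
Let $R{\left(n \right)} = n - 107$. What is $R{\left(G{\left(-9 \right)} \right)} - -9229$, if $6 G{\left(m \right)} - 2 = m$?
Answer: $\frac{54725}{6} \approx 9120.8$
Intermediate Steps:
$G{\left(m \right)} = \frac{1}{3} + \frac{m}{6}$
$R{\left(n \right)} = -107 + n$
$R{\left(G{\left(-9 \right)} \right)} - -9229 = \left(-107 + \left(\frac{1}{3} + \frac{1}{6} \left(-9\right)\right)\right) - -9229 = \left(-107 + \left(\frac{1}{3} - \frac{3}{2}\right)\right) + 9229 = \left(-107 - \frac{7}{6}\right) + 9229 = - \frac{649}{6} + 9229 = \frac{54725}{6}$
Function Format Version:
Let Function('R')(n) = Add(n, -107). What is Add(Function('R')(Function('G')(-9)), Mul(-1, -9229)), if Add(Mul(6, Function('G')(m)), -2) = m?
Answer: Rational(54725, 6) ≈ 9120.8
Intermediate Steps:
Function('G')(m) = Add(Rational(1, 3), Mul(Rational(1, 6), m))
Function('R')(n) = Add(-107, n)
Add(Function('R')(Function('G')(-9)), Mul(-1, -9229)) = Add(Add(-107, Add(Rational(1, 3), Mul(Rational(1, 6), -9))), Mul(-1, -9229)) = Add(Add(-107, Add(Rational(1, 3), Rational(-3, 2))), 9229) = Add(Add(-107, Rational(-7, 6)), 9229) = Add(Rational(-649, 6), 9229) = Rational(54725, 6)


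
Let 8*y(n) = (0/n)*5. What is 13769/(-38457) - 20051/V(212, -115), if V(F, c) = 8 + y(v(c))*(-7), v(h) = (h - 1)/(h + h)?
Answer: -771211459/307656 ≈ -2506.7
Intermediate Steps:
v(h) = (-1 + h)/(2*h) (v(h) = (-1 + h)/((2*h)) = (-1 + h)*(1/(2*h)) = (-1 + h)/(2*h))
y(n) = 0 (y(n) = ((0/n)*5)/8 = (0*5)/8 = (⅛)*0 = 0)
V(F, c) = 8 (V(F, c) = 8 + 0*(-7) = 8 + 0 = 8)
13769/(-38457) - 20051/V(212, -115) = 13769/(-38457) - 20051/8 = 13769*(-1/38457) - 20051*⅛ = -13769/38457 - 20051/8 = -771211459/307656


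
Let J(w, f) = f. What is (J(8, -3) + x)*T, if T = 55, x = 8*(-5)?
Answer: -2365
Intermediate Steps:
x = -40
(J(8, -3) + x)*T = (-3 - 40)*55 = -43*55 = -2365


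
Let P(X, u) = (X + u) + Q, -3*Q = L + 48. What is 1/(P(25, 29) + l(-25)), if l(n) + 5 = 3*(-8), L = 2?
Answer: 3/25 ≈ 0.12000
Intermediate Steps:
l(n) = -29 (l(n) = -5 + 3*(-8) = -5 - 24 = -29)
Q = -50/3 (Q = -(2 + 48)/3 = -⅓*50 = -50/3 ≈ -16.667)
P(X, u) = -50/3 + X + u (P(X, u) = (X + u) - 50/3 = -50/3 + X + u)
1/(P(25, 29) + l(-25)) = 1/((-50/3 + 25 + 29) - 29) = 1/(112/3 - 29) = 1/(25/3) = 3/25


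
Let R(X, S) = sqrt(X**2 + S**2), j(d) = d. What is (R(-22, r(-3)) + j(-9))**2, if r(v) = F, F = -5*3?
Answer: (9 - sqrt(709))**2 ≈ 310.71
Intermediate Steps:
F = -15
r(v) = -15
R(X, S) = sqrt(S**2 + X**2)
(R(-22, r(-3)) + j(-9))**2 = (sqrt((-15)**2 + (-22)**2) - 9)**2 = (sqrt(225 + 484) - 9)**2 = (sqrt(709) - 9)**2 = (-9 + sqrt(709))**2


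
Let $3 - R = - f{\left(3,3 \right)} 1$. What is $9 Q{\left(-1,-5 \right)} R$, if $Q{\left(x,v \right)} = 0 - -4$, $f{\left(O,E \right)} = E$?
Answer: $216$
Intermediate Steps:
$Q{\left(x,v \right)} = 4$ ($Q{\left(x,v \right)} = 0 + 4 = 4$)
$R = 6$ ($R = 3 - \left(-1\right) 3 \cdot 1 = 3 - \left(-3\right) 1 = 3 - -3 = 3 + 3 = 6$)
$9 Q{\left(-1,-5 \right)} R = 9 \cdot 4 \cdot 6 = 36 \cdot 6 = 216$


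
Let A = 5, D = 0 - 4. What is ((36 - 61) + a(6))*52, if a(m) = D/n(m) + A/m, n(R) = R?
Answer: -3874/3 ≈ -1291.3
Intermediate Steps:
D = -4
a(m) = 1/m (a(m) = -4/m + 5/m = 1/m)
((36 - 61) + a(6))*52 = ((36 - 61) + 1/6)*52 = (-25 + ⅙)*52 = -149/6*52 = -3874/3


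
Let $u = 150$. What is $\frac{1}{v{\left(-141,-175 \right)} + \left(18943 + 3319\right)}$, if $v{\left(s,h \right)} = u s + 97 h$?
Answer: $- \frac{1}{15863} \approx -6.304 \cdot 10^{-5}$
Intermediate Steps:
$v{\left(s,h \right)} = 97 h + 150 s$ ($v{\left(s,h \right)} = 150 s + 97 h = 97 h + 150 s$)
$\frac{1}{v{\left(-141,-175 \right)} + \left(18943 + 3319\right)} = \frac{1}{\left(97 \left(-175\right) + 150 \left(-141\right)\right) + \left(18943 + 3319\right)} = \frac{1}{\left(-16975 - 21150\right) + 22262} = \frac{1}{-38125 + 22262} = \frac{1}{-15863} = - \frac{1}{15863}$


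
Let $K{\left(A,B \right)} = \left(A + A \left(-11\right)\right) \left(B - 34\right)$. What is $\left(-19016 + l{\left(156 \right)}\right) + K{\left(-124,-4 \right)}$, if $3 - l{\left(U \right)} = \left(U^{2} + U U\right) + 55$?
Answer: $-114860$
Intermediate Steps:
$K{\left(A,B \right)} = - 10 A \left(-34 + B\right)$ ($K{\left(A,B \right)} = \left(A - 11 A\right) \left(-34 + B\right) = - 10 A \left(-34 + B\right)$)
$l{\left(U \right)} = -52 - 2 U^{2}$ ($l{\left(U \right)} = 3 - \left(\left(U^{2} + U U\right) + 55\right) = 3 - \left(\left(U^{2} + U^{2}\right) + 55\right) = 3 - \left(2 U^{2} + 55\right) = 3 - \left(55 + 2 U^{2}\right) = -52 - 2 U^{2}$)
$\left(-19016 + l{\left(156 \right)}\right) + K{\left(-124,-4 \right)} = \left(-19016 - \left(52 + 2 \cdot 156^{2}\right)\right) + 10 \left(-124\right) \left(34 - -4\right) = \left(-19016 - 48724\right) + 10 \left(-124\right) \left(34 + 4\right) = \left(-19016 - 48724\right) + 10 \left(-124\right) 38 = \left(-19016 - 48724\right) - 47120 = -67740 - 47120 = -114860$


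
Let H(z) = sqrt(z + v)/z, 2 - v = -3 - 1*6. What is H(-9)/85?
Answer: -sqrt(2)/765 ≈ -0.0018486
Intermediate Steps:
v = 11 (v = 2 - (-3 - 1*6) = 2 - (-3 - 6) = 2 - 1*(-9) = 2 + 9 = 11)
H(z) = sqrt(11 + z)/z (H(z) = sqrt(z + 11)/z = sqrt(11 + z)/z)
H(-9)/85 = (sqrt(11 - 9)/(-9))/85 = -sqrt(2)/9*(1/85) = -sqrt(2)/765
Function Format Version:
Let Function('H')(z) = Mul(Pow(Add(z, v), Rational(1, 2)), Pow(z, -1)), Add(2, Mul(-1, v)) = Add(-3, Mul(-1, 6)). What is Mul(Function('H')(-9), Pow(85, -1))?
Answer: Mul(Rational(-1, 765), Pow(2, Rational(1, 2))) ≈ -0.0018486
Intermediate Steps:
v = 11 (v = Add(2, Mul(-1, Add(-3, Mul(-1, 6)))) = Add(2, Mul(-1, Add(-3, -6))) = Add(2, Mul(-1, -9)) = Add(2, 9) = 11)
Function('H')(z) = Mul(Pow(z, -1), Pow(Add(11, z), Rational(1, 2))) (Function('H')(z) = Mul(Pow(Add(z, 11), Rational(1, 2)), Pow(z, -1)) = Mul(Pow(Add(11, z), Rational(1, 2)), Pow(z, -1)) = Mul(Pow(z, -1), Pow(Add(11, z), Rational(1, 2))))
Mul(Function('H')(-9), Pow(85, -1)) = Mul(Mul(Pow(-9, -1), Pow(Add(11, -9), Rational(1, 2))), Pow(85, -1)) = Mul(Mul(Rational(-1, 9), Pow(2, Rational(1, 2))), Rational(1, 85)) = Mul(Rational(-1, 765), Pow(2, Rational(1, 2)))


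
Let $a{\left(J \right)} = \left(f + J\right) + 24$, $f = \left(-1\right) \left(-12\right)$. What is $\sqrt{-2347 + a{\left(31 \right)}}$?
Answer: $2 i \sqrt{570} \approx 47.749 i$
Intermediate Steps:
$f = 12$
$a{\left(J \right)} = 36 + J$ ($a{\left(J \right)} = \left(12 + J\right) + 24 = 36 + J$)
$\sqrt{-2347 + a{\left(31 \right)}} = \sqrt{-2347 + \left(36 + 31\right)} = \sqrt{-2347 + 67} = \sqrt{-2280} = 2 i \sqrt{570}$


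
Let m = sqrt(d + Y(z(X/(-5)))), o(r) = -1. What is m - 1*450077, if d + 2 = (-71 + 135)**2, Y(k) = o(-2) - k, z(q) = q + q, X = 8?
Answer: -450077 + sqrt(102405)/5 ≈ -4.5001e+5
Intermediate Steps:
z(q) = 2*q
Y(k) = -1 - k
d = 4094 (d = -2 + (-71 + 135)**2 = -2 + 64**2 = -2 + 4096 = 4094)
m = sqrt(102405)/5 (m = sqrt(4094 + (-1 - 2*8/(-5))) = sqrt(4094 + (-1 - 2*8*(-1/5))) = sqrt(4094 + (-1 - 2*(-8)/5)) = sqrt(4094 + (-1 - 1*(-16/5))) = sqrt(4094 + (-1 + 16/5)) = sqrt(4094 + 11/5) = sqrt(20481/5) = sqrt(102405)/5 ≈ 64.002)
m - 1*450077 = sqrt(102405)/5 - 1*450077 = sqrt(102405)/5 - 450077 = -450077 + sqrt(102405)/5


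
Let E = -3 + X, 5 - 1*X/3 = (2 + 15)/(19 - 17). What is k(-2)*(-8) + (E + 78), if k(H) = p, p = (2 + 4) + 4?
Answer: -31/2 ≈ -15.500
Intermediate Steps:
p = 10 (p = 6 + 4 = 10)
X = -21/2 (X = 15 - 3*(2 + 15)/(19 - 17) = 15 - 51/2 = -21/2 ≈ -10.500)
E = -27/2 (E = -3 - 21/2 = -27/2 ≈ -13.500)
k(H) = 10
k(-2)*(-8) + (E + 78) = 10*(-8) + (-27/2 + 78) = -80 + 129/2 = -31/2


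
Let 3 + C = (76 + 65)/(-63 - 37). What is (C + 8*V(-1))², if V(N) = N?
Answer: 1540081/10000 ≈ 154.01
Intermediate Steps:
C = -441/100 (C = -3 + (76 + 65)/(-63 - 37) = -3 + 141/(-100) = -3 + 141*(-1/100) = -3 - 141/100 = -441/100 ≈ -4.4100)
(C + 8*V(-1))² = (-441/100 + 8*(-1))² = (-441/100 - 8)² = (-1241/100)² = 1540081/10000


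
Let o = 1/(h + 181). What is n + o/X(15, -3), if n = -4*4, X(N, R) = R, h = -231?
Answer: -2399/150 ≈ -15.993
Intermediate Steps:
o = -1/50 (o = 1/(-231 + 181) = 1/(-50) = -1/50 ≈ -0.020000)
n = -16
n + o/X(15, -3) = -16 - 1/50/(-3) = -16 - 1/50*(-⅓) = -16 + 1/150 = -2399/150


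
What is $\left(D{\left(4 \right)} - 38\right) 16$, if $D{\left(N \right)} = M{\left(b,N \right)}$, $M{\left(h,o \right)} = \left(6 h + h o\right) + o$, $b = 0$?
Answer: $-544$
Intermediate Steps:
$M{\left(h,o \right)} = o + 6 h + h o$
$D{\left(N \right)} = N$ ($D{\left(N \right)} = N + 6 \cdot 0 + 0 N = N + 0 + 0 = N$)
$\left(D{\left(4 \right)} - 38\right) 16 = \left(4 - 38\right) 16 = \left(-34\right) 16 = -544$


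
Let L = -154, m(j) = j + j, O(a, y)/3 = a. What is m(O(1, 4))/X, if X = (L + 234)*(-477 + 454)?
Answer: -3/920 ≈ -0.0032609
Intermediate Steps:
O(a, y) = 3*a
m(j) = 2*j
X = -1840 (X = (-154 + 234)*(-477 + 454) = 80*(-23) = -1840)
m(O(1, 4))/X = (2*(3*1))/(-1840) = (2*3)*(-1/1840) = 6*(-1/1840) = -3/920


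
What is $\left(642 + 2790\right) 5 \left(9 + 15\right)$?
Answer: $411840$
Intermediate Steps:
$\left(642 + 2790\right) 5 \left(9 + 15\right) = 3432 \cdot 5 \cdot 24 = 3432 \cdot 120 = 411840$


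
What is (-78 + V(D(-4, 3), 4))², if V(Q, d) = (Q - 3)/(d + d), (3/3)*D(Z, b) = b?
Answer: 6084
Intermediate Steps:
D(Z, b) = b
V(Q, d) = (-3 + Q)/(2*d) (V(Q, d) = (-3 + Q)/((2*d)) = (-3 + Q)*(1/(2*d)) = (-3 + Q)/(2*d))
(-78 + V(D(-4, 3), 4))² = (-78 + (½)*(-3 + 3)/4)² = (-78 + (½)*(¼)*0)² = (-78 + 0)² = (-78)² = 6084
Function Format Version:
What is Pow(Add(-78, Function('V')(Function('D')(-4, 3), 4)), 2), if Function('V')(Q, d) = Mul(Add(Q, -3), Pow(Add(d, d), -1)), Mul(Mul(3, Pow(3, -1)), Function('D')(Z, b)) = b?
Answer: 6084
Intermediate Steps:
Function('D')(Z, b) = b
Function('V')(Q, d) = Mul(Rational(1, 2), Pow(d, -1), Add(-3, Q)) (Function('V')(Q, d) = Mul(Add(-3, Q), Pow(Mul(2, d), -1)) = Mul(Add(-3, Q), Mul(Rational(1, 2), Pow(d, -1))) = Mul(Rational(1, 2), Pow(d, -1), Add(-3, Q)))
Pow(Add(-78, Function('V')(Function('D')(-4, 3), 4)), 2) = Pow(Add(-78, Mul(Rational(1, 2), Pow(4, -1), Add(-3, 3))), 2) = Pow(Add(-78, Mul(Rational(1, 2), Rational(1, 4), 0)), 2) = Pow(Add(-78, 0), 2) = Pow(-78, 2) = 6084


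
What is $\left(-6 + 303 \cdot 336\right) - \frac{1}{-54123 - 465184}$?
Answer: $\frac{52866491215}{519307} \approx 1.018 \cdot 10^{5}$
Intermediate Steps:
$\left(-6 + 303 \cdot 336\right) - \frac{1}{-54123 - 465184} = \left(-6 + 101808\right) - \frac{1}{-519307} = 101802 - - \frac{1}{519307} = 101802 + \frac{1}{519307} = \frac{52866491215}{519307}$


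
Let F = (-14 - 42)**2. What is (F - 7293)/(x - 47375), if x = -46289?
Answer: 4157/93664 ≈ 0.044382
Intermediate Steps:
F = 3136 (F = (-56)**2 = 3136)
(F - 7293)/(x - 47375) = (3136 - 7293)/(-46289 - 47375) = -4157/(-93664) = -4157*(-1/93664) = 4157/93664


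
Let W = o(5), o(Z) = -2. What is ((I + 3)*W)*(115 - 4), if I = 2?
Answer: -1110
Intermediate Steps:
W = -2
((I + 3)*W)*(115 - 4) = ((2 + 3)*(-2))*(115 - 4) = (5*(-2))*111 = -10*111 = -1110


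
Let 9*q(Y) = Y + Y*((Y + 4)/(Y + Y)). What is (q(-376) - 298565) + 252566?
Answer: -414553/9 ≈ -46061.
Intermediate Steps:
q(Y) = 2/9 + Y/6 (q(Y) = (Y + Y*((Y + 4)/(Y + Y)))/9 = (Y + Y*((4 + Y)/((2*Y))))/9 = (Y + Y*((4 + Y)*(1/(2*Y))))/9 = (Y + Y*((4 + Y)/(2*Y)))/9 = (Y + (2 + Y/2))/9 = (2 + 3*Y/2)/9 = 2/9 + Y/6)
(q(-376) - 298565) + 252566 = ((2/9 + (1/6)*(-376)) - 298565) + 252566 = ((2/9 - 188/3) - 298565) + 252566 = (-562/9 - 298565) + 252566 = -2687647/9 + 252566 = -414553/9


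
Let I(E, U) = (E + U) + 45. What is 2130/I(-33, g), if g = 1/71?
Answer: 151230/853 ≈ 177.29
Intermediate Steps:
g = 1/71 ≈ 0.014085
I(E, U) = 45 + E + U
2130/I(-33, g) = 2130/(45 - 33 + 1/71) = 2130/(853/71) = 2130*(71/853) = 151230/853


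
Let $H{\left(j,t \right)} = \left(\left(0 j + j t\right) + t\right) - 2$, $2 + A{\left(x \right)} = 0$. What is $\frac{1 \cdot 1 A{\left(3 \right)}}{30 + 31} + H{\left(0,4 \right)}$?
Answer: $\frac{120}{61} \approx 1.9672$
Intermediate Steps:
$A{\left(x \right)} = -2$ ($A{\left(x \right)} = -2 + 0 = -2$)
$H{\left(j,t \right)} = -2 + t + j t$ ($H{\left(j,t \right)} = \left(\left(0 + j t\right) + t\right) - 2 = \left(j t + t\right) - 2 = \left(t + j t\right) - 2 = -2 + t + j t$)
$\frac{1 \cdot 1 A{\left(3 \right)}}{30 + 31} + H{\left(0,4 \right)} = \frac{1 \cdot 1 \left(-2\right)}{30 + 31} + \left(-2 + 4 + 0 \cdot 4\right) = \frac{1 \left(-2\right)}{61} + \left(-2 + 4 + 0\right) = \frac{1}{61} \left(-2\right) + 2 = - \frac{2}{61} + 2 = \frac{120}{61}$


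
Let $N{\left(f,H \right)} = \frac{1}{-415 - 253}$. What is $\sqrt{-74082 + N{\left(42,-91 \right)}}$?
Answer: $\frac{i \sqrt{8264291759}}{334} \approx 272.18 i$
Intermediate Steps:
$N{\left(f,H \right)} = - \frac{1}{668}$ ($N{\left(f,H \right)} = \frac{1}{-668} = - \frac{1}{668}$)
$\sqrt{-74082 + N{\left(42,-91 \right)}} = \sqrt{-74082 - \frac{1}{668}} = \sqrt{- \frac{49486777}{668}} = \frac{i \sqrt{8264291759}}{334}$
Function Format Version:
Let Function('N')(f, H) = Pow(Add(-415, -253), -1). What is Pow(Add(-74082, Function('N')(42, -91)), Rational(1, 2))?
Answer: Mul(Rational(1, 334), I, Pow(8264291759, Rational(1, 2))) ≈ Mul(272.18, I)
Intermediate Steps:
Function('N')(f, H) = Rational(-1, 668) (Function('N')(f, H) = Pow(-668, -1) = Rational(-1, 668))
Pow(Add(-74082, Function('N')(42, -91)), Rational(1, 2)) = Pow(Add(-74082, Rational(-1, 668)), Rational(1, 2)) = Pow(Rational(-49486777, 668), Rational(1, 2)) = Mul(Rational(1, 334), I, Pow(8264291759, Rational(1, 2)))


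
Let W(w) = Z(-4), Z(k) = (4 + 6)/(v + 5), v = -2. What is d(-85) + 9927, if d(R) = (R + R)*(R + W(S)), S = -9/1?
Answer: 71431/3 ≈ 23810.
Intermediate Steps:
Z(k) = 10/3 (Z(k) = (4 + 6)/(-2 + 5) = 10/3)
S = -9 (S = -9*1 = -9)
W(w) = 10/3
d(R) = 2*R*(10/3 + R) (d(R) = (R + R)*(R + 10/3) = (2*R)*(10/3 + R) = 2*R*(10/3 + R))
d(-85) + 9927 = (⅔)*(-85)*(10 + 3*(-85)) + 9927 = (⅔)*(-85)*(10 - 255) + 9927 = (⅔)*(-85)*(-245) + 9927 = 41650/3 + 9927 = 71431/3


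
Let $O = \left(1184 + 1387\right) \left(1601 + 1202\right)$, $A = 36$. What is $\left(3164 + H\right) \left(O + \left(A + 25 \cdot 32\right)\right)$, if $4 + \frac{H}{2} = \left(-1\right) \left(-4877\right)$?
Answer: $93046875590$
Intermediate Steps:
$H = 9746$ ($H = -8 + 2 \left(\left(-1\right) \left(-4877\right)\right) = -8 + 2 \cdot 4877 = -8 + 9754 = 9746$)
$O = 7206513$ ($O = 2571 \cdot 2803 = 7206513$)
$\left(3164 + H\right) \left(O + \left(A + 25 \cdot 32\right)\right) = \left(3164 + 9746\right) \left(7206513 + \left(36 + 25 \cdot 32\right)\right) = 12910 \left(7206513 + \left(36 + 800\right)\right) = 12910 \left(7206513 + 836\right) = 12910 \cdot 7207349 = 93046875590$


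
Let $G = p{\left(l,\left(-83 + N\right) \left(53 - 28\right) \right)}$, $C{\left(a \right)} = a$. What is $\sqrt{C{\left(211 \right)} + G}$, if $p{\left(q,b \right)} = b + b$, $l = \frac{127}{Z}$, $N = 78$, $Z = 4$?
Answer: $i \sqrt{39} \approx 6.245 i$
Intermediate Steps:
$l = \frac{127}{4} \approx 31.75$
$p{\left(q,b \right)} = 2 b$
$G = -250$ ($G = 2 \left(-83 + 78\right) \left(53 - 28\right) = 2 \left(\left(-5\right) 25\right) = 2 \left(-125\right) = -250$)
$\sqrt{C{\left(211 \right)} + G} = \sqrt{211 - 250} = \sqrt{-39} = i \sqrt{39}$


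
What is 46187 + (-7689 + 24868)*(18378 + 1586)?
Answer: 343007743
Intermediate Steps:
46187 + (-7689 + 24868)*(18378 + 1586) = 46187 + 17179*19964 = 46187 + 342961556 = 343007743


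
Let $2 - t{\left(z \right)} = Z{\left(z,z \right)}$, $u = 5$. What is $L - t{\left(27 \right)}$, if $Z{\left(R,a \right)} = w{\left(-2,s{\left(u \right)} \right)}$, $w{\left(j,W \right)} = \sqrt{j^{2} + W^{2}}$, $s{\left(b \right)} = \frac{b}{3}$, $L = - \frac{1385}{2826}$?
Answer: $- \frac{7037}{2826} + \frac{\sqrt{61}}{3} \approx 0.11332$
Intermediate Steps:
$L = - \frac{1385}{2826}$ ($L = \left(-1385\right) \frac{1}{2826} = - \frac{1385}{2826} \approx -0.49009$)
$s{\left(b \right)} = \frac{b}{3}$ ($s{\left(b \right)} = b \frac{1}{3} = \frac{b}{3}$)
$w{\left(j,W \right)} = \sqrt{W^{2} + j^{2}}$
$Z{\left(R,a \right)} = \frac{\sqrt{61}}{3}$ ($Z{\left(R,a \right)} = \sqrt{\left(\frac{1}{3} \cdot 5\right)^{2} + \left(-2\right)^{2}} = \sqrt{\left(\frac{5}{3}\right)^{2} + 4} = \sqrt{\frac{25}{9} + 4} = \sqrt{\frac{61}{9}} = \frac{\sqrt{61}}{3}$)
$t{\left(z \right)} = 2 - \frac{\sqrt{61}}{3}$
$L - t{\left(27 \right)} = - \frac{1385}{2826} - \left(2 - \frac{\sqrt{61}}{3}\right) = - \frac{7037}{2826} + \frac{\sqrt{61}}{3}$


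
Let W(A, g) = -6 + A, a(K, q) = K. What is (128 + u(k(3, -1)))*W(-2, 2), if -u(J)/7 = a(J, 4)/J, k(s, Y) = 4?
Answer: -968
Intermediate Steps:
u(J) = -7 (u(J) = -7*J/J = -7*1 = -7)
(128 + u(k(3, -1)))*W(-2, 2) = (128 - 7)*(-6 - 2) = 121*(-8) = -968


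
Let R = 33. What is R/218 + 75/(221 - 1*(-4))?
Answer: 317/654 ≈ 0.48471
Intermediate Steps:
R/218 + 75/(221 - 1*(-4)) = 33/218 + 75/(221 - 1*(-4)) = 33*(1/218) + 75/(221 + 4) = 33/218 + 75/225 = 33/218 + 75*(1/225) = 33/218 + ⅓ = 317/654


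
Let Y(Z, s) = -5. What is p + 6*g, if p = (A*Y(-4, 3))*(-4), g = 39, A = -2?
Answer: 194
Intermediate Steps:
p = -40 (p = -2*(-5)*(-4) = 10*(-4) = -40)
p + 6*g = -40 + 6*39 = -40 + 234 = 194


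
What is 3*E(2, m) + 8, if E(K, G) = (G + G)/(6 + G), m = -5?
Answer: -22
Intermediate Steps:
E(K, G) = 2*G/(6 + G) (E(K, G) = (2*G)/(6 + G) = 2*G/(6 + G))
3*E(2, m) + 8 = 3*(2*(-5)/(6 - 5)) + 8 = 3*(2*(-5)/1) + 8 = 3*(2*(-5)*1) + 8 = 3*(-10) + 8 = -30 + 8 = -22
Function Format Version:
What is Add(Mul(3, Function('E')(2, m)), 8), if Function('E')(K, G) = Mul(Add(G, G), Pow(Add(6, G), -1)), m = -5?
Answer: -22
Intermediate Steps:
Function('E')(K, G) = Mul(2, G, Pow(Add(6, G), -1)) (Function('E')(K, G) = Mul(Mul(2, G), Pow(Add(6, G), -1)) = Mul(2, G, Pow(Add(6, G), -1)))
Add(Mul(3, Function('E')(2, m)), 8) = Add(Mul(3, Mul(2, -5, Pow(Add(6, -5), -1))), 8) = Add(Mul(3, Mul(2, -5, Pow(1, -1))), 8) = Add(Mul(3, Mul(2, -5, 1)), 8) = Add(Mul(3, -10), 8) = Add(-30, 8) = -22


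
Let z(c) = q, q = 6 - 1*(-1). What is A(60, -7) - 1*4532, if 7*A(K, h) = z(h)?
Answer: -4531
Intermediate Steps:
q = 7 (q = 6 + 1 = 7)
z(c) = 7
A(K, h) = 1 (A(K, h) = (⅐)*7 = 1)
A(60, -7) - 1*4532 = 1 - 1*4532 = 1 - 4532 = -4531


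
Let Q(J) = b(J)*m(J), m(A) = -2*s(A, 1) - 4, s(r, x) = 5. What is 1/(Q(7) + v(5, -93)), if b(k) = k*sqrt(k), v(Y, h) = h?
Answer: 93/58579 - 98*sqrt(7)/58579 ≈ -0.0028386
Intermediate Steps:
b(k) = k**(3/2)
m(A) = -14 (m(A) = -2*5 - 4 = -10 - 4 = -14)
Q(J) = -14*J**(3/2) (Q(J) = J**(3/2)*(-14) = -14*J**(3/2))
1/(Q(7) + v(5, -93)) = 1/(-98*sqrt(7) - 93) = 1/(-93 - 98*sqrt(7))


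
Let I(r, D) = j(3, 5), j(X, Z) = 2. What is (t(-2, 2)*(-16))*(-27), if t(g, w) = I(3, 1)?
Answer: 864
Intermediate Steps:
I(r, D) = 2
t(g, w) = 2
(t(-2, 2)*(-16))*(-27) = (2*(-16))*(-27) = -32*(-27) = 864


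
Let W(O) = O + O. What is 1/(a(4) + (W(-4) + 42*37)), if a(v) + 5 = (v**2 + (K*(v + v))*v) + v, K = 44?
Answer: 1/2969 ≈ 0.00033681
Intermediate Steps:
W(O) = 2*O
a(v) = -5 + v + 89*v**2 (a(v) = -5 + ((v**2 + (44*(v + v))*v) + v) = -5 + ((v**2 + (44*(2*v))*v) + v) = -5 + ((v**2 + (88*v)*v) + v) = -5 + ((v**2 + 88*v**2) + v) = -5 + (89*v**2 + v) = -5 + (v + 89*v**2) = -5 + v + 89*v**2)
1/(a(4) + (W(-4) + 42*37)) = 1/((-5 + 4 + 89*4**2) + (2*(-4) + 42*37)) = 1/((-5 + 4 + 89*16) + (-8 + 1554)) = 1/((-5 + 4 + 1424) + 1546) = 1/(1423 + 1546) = 1/2969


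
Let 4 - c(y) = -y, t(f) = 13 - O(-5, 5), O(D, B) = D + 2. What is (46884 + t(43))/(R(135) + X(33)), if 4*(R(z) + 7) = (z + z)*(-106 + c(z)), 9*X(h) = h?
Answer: 56280/2669 ≈ 21.087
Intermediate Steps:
O(D, B) = 2 + D
X(h) = h/9
t(f) = 16 (t(f) = 13 - (2 - 5) = 13 - 1*(-3) = 13 + 3 = 16)
c(y) = 4 + y (c(y) = 4 - (-1)*y = 4 + y)
R(z) = -7 + z*(-102 + z)/2 (R(z) = -7 + ((z + z)*(-106 + (4 + z)))/4 = -7 + ((2*z)*(-102 + z))/4 = -7 + (2*z*(-102 + z))/4 = -7 + z*(-102 + z)/2)
(46884 + t(43))/(R(135) + X(33)) = (46884 + 16)/((-7 + (½)*135² - 51*135) + (⅑)*33) = 46900/((-7 + (½)*18225 - 6885) + 11/3) = 46900/((-7 + 18225/2 - 6885) + 11/3) = 46900/(4441/2 + 11/3) = 46900/(13345/6) = 46900*(6/13345) = 56280/2669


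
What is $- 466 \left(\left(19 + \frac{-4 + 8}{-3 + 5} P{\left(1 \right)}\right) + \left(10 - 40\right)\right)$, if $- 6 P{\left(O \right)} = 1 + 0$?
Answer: $\frac{15844}{3} \approx 5281.3$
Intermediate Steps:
$P{\left(O \right)} = - \frac{1}{6}$ ($P{\left(O \right)} = - \frac{1 + 0}{6} = \left(- \frac{1}{6}\right) 1 = - \frac{1}{6}$)
$- 466 \left(\left(19 + \frac{-4 + 8}{-3 + 5} P{\left(1 \right)}\right) + \left(10 - 40\right)\right) = - 466 \left(\left(19 + \frac{-4 + 8}{-3 + 5} \left(- \frac{1}{6}\right)\right) + \left(10 - 40\right)\right) = - 466 \left(\left(19 + \frac{4}{2} \left(- \frac{1}{6}\right)\right) + \left(10 - 40\right)\right) = - 466 \left(\left(19 + 4 \cdot \frac{1}{2} \left(- \frac{1}{6}\right)\right) - 30\right) = - 466 \left(\left(19 + 2 \left(- \frac{1}{6}\right)\right) - 30\right) = - 466 \left(\left(19 - \frac{1}{3}\right) - 30\right) = - 466 \left(\frac{56}{3} - 30\right) = \left(-466\right) \left(- \frac{34}{3}\right) = \frac{15844}{3}$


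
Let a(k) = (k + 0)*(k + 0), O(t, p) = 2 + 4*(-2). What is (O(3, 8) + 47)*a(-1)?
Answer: 41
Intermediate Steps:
O(t, p) = -6 (O(t, p) = 2 - 8 = -6)
a(k) = k² (a(k) = k*k = k²)
(O(3, 8) + 47)*a(-1) = (-6 + 47)*(-1)² = 41*1 = 41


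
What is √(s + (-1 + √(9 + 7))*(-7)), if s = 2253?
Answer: 6*√62 ≈ 47.244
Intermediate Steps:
√(s + (-1 + √(9 + 7))*(-7)) = √(2253 + (-1 + √(9 + 7))*(-7)) = √(2253 + (-1 + √16)*(-7)) = √(2253 + (-1 + 4)*(-7)) = √(2253 + 3*(-7)) = √(2253 - 21) = √2232 = 6*√62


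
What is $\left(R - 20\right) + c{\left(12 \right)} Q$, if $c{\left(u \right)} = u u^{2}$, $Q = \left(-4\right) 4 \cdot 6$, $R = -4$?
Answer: $-165912$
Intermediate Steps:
$Q = -96$ ($Q = \left(-16\right) 6 = -96$)
$c{\left(u \right)} = u^{3}$
$\left(R - 20\right) + c{\left(12 \right)} Q = \left(-4 - 20\right) + 12^{3} \left(-96\right) = \left(-4 - 20\right) + 1728 \left(-96\right) = -24 - 165888 = -165912$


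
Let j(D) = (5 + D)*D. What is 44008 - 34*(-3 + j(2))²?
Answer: 39894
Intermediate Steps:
j(D) = D*(5 + D)
44008 - 34*(-3 + j(2))² = 44008 - 34*(-3 + 2*(5 + 2))² = 44008 - 34*(-3 + 2*7)² = 44008 - 34*(-3 + 14)² = 44008 - 34*11² = 44008 - 34*121 = 44008 - 4114 = 39894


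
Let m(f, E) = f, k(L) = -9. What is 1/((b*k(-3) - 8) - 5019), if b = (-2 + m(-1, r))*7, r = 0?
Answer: -1/4838 ≈ -0.00020670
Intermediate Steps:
b = -21 (b = (-2 - 1)*7 = -3*7 = -21)
1/((b*k(-3) - 8) - 5019) = 1/((-21*(-9) - 8) - 5019) = 1/((189 - 8) - 5019) = 1/(181 - 5019) = 1/(-4838) = -1/4838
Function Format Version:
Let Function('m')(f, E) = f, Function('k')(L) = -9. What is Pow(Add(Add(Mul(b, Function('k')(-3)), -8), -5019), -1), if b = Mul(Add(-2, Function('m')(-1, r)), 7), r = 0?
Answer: Rational(-1, 4838) ≈ -0.00020670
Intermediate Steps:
b = -21 (b = Mul(Add(-2, -1), 7) = Mul(-3, 7) = -21)
Pow(Add(Add(Mul(b, Function('k')(-3)), -8), -5019), -1) = Pow(Add(Add(Mul(-21, -9), -8), -5019), -1) = Pow(Add(Add(189, -8), -5019), -1) = Pow(Add(181, -5019), -1) = Pow(-4838, -1) = Rational(-1, 4838)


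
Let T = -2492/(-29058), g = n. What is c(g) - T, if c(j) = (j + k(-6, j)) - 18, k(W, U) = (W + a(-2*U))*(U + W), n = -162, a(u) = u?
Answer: -778813762/14529 ≈ -53604.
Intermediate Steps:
g = -162
k(W, U) = (U + W)*(W - 2*U) (k(W, U) = (W - 2*U)*(U + W) = (U + W)*(W - 2*U))
T = 1246/14529 (T = -2492*(-1/29058) = 1246/14529 ≈ 0.085760)
c(j) = 18 - 2*j**2 + 7*j (c(j) = (j + ((-6)**2 - 2*j**2 - 1*j*(-6))) - 18 = (j + (36 - 2*j**2 + 6*j)) - 18 = (36 - 2*j**2 + 7*j) - 18 = 18 - 2*j**2 + 7*j)
c(g) - T = (18 - 2*(-162)**2 + 7*(-162)) - 1*1246/14529 = (18 - 2*26244 - 1134) - 1246/14529 = (18 - 52488 - 1134) - 1246/14529 = -53604 - 1246/14529 = -778813762/14529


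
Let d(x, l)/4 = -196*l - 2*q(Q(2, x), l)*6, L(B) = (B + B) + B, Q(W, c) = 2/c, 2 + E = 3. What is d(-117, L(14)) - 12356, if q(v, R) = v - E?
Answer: -1764172/39 ≈ -45235.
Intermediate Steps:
E = 1 (E = -2 + 3 = 1)
q(v, R) = -1 + v (q(v, R) = v - 1*1 = v - 1 = -1 + v)
L(B) = 3*B (L(B) = 2*B + B = 3*B)
d(x, l) = 48 - 784*l - 96/x (d(x, l) = 4*(-196*l - 2*(-1 + 2/x)*6) = 4*(-196*l + (2 - 4/x)*6) = 4*(-196*l + (12 - 24/x)) = 4*(12 - 196*l - 24/x) = 48 - 784*l - 96/x)
d(-117, L(14)) - 12356 = (48 - 2352*14 - 96/(-117)) - 12356 = (48 - 784*42 - 96*(-1/117)) - 12356 = (48 - 32928 + 32/39) - 12356 = -1282288/39 - 12356 = -1764172/39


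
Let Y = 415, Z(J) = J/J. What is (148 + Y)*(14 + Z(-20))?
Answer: 8445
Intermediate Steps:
Z(J) = 1
(148 + Y)*(14 + Z(-20)) = (148 + 415)*(14 + 1) = 563*15 = 8445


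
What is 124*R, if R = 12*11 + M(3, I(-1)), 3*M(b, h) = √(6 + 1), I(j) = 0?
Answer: 16368 + 124*√7/3 ≈ 16477.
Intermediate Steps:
M(b, h) = √7/3 (M(b, h) = √(6 + 1)/3 = √7/3)
R = 132 + √7/3 (R = 12*11 + √7/3 = 132 + √7/3 ≈ 132.88)
124*R = 124*(132 + √7/3) = 16368 + 124*√7/3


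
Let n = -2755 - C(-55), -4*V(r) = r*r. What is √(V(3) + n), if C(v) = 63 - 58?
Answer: I*√11049/2 ≈ 52.557*I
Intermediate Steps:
C(v) = 5
V(r) = -r²/4 (V(r) = -r*r/4 = -r²/4)
n = -2760 (n = -2755 - 1*5 = -2755 - 5 = -2760)
√(V(3) + n) = √(-¼*3² - 2760) = √(-¼*9 - 2760) = √(-9/4 - 2760) = √(-11049/4) = I*√11049/2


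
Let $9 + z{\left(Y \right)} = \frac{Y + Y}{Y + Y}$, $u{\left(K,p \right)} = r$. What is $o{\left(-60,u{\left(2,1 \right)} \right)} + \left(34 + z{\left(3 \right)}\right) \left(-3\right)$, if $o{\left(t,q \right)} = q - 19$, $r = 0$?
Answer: $-97$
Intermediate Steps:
$u{\left(K,p \right)} = 0$
$z{\left(Y \right)} = -8$ ($z{\left(Y \right)} = -9 + \frac{Y + Y}{Y + Y} = -9 + \frac{2 Y}{2 Y} = -9 + 2 Y \frac{1}{2 Y} = -9 + 1 = -8$)
$o{\left(t,q \right)} = -19 + q$
$o{\left(-60,u{\left(2,1 \right)} \right)} + \left(34 + z{\left(3 \right)}\right) \left(-3\right) = \left(-19 + 0\right) + \left(34 - 8\right) \left(-3\right) = -19 + 26 \left(-3\right) = -19 - 78 = -97$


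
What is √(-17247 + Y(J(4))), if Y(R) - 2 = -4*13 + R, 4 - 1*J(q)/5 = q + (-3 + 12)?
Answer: I*√17342 ≈ 131.69*I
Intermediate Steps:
J(q) = -25 - 5*q (J(q) = 20 - 5*(q + (-3 + 12)) = 20 - 5*(q + 9) = 20 - 5*(9 + q) = 20 + (-45 - 5*q) = -25 - 5*q)
Y(R) = -50 + R (Y(R) = 2 + (-4*13 + R) = 2 + (-52 + R) = -50 + R)
√(-17247 + Y(J(4))) = √(-17247 + (-50 + (-25 - 5*4))) = √(-17247 + (-50 + (-25 - 20))) = √(-17247 + (-50 - 45)) = √(-17247 - 95) = √(-17342) = I*√17342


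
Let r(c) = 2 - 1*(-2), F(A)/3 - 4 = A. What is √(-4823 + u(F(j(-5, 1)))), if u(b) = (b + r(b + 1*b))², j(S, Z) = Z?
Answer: I*√4462 ≈ 66.798*I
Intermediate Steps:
F(A) = 12 + 3*A
r(c) = 4 (r(c) = 2 + 2 = 4)
u(b) = (4 + b)² (u(b) = (b + 4)² = (4 + b)²)
√(-4823 + u(F(j(-5, 1)))) = √(-4823 + (4 + (12 + 3*1))²) = √(-4823 + (4 + (12 + 3))²) = √(-4823 + (4 + 15)²) = √(-4823 + 19²) = √(-4823 + 361) = √(-4462) = I*√4462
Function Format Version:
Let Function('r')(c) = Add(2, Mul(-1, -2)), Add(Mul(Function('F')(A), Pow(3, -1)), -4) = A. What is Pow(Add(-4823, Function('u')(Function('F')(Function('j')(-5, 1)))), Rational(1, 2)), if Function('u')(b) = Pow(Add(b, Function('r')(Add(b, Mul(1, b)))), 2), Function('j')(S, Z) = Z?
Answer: Mul(I, Pow(4462, Rational(1, 2))) ≈ Mul(66.798, I)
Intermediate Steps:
Function('F')(A) = Add(12, Mul(3, A))
Function('r')(c) = 4 (Function('r')(c) = Add(2, 2) = 4)
Function('u')(b) = Pow(Add(4, b), 2) (Function('u')(b) = Pow(Add(b, 4), 2) = Pow(Add(4, b), 2))
Pow(Add(-4823, Function('u')(Function('F')(Function('j')(-5, 1)))), Rational(1, 2)) = Pow(Add(-4823, Pow(Add(4, Add(12, Mul(3, 1))), 2)), Rational(1, 2)) = Pow(Add(-4823, Pow(Add(4, Add(12, 3)), 2)), Rational(1, 2)) = Pow(Add(-4823, Pow(Add(4, 15), 2)), Rational(1, 2)) = Pow(Add(-4823, Pow(19, 2)), Rational(1, 2)) = Pow(Add(-4823, 361), Rational(1, 2)) = Pow(-4462, Rational(1, 2)) = Mul(I, Pow(4462, Rational(1, 2)))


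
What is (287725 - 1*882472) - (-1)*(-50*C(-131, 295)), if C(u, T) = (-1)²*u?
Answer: -588197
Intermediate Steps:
C(u, T) = u (C(u, T) = 1*u = u)
(287725 - 1*882472) - (-1)*(-50*C(-131, 295)) = (287725 - 1*882472) - (-1)*(-50*(-131)) = (287725 - 882472) - (-1)*6550 = -594747 - 1*(-6550) = -594747 + 6550 = -588197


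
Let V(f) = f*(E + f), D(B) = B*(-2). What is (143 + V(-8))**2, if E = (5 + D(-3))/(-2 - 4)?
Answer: 442225/9 ≈ 49136.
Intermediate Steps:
D(B) = -2*B
E = -11/6 (E = (5 - 2*(-3))/(-2 - 4) = (5 + 6)/(-6) = 11*(-1/6) = -11/6 ≈ -1.8333)
V(f) = f*(-11/6 + f)
(143 + V(-8))**2 = (143 + (1/6)*(-8)*(-11 + 6*(-8)))**2 = (143 + (1/6)*(-8)*(-11 - 48))**2 = (143 + (1/6)*(-8)*(-59))**2 = (143 + 236/3)**2 = (665/3)**2 = 442225/9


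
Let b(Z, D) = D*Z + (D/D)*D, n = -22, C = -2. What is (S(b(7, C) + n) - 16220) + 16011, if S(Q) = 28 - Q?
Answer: -143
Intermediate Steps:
b(Z, D) = D + D*Z (b(Z, D) = D*Z + 1*D = D*Z + D = D + D*Z)
(S(b(7, C) + n) - 16220) + 16011 = ((28 - (-2*(1 + 7) - 22)) - 16220) + 16011 = ((28 - (-2*8 - 22)) - 16220) + 16011 = ((28 - (-16 - 22)) - 16220) + 16011 = ((28 - 1*(-38)) - 16220) + 16011 = ((28 + 38) - 16220) + 16011 = (66 - 16220) + 16011 = -16154 + 16011 = -143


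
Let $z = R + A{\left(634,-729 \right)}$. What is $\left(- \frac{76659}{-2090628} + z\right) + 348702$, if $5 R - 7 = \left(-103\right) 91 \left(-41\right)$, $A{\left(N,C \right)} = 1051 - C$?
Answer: $\frac{297804409145}{696876} \approx 4.2734 \cdot 10^{5}$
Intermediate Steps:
$R = 76860$ ($R = \frac{7}{5} + \frac{\left(-103\right) 91 \left(-41\right)}{5} = \frac{7}{5} + \frac{\left(-9373\right) \left(-41\right)}{5} = \frac{7}{5} + \frac{1}{5} \cdot 384293 = \frac{7}{5} + \frac{384293}{5} = 76860$)
$z = 78640$ ($z = 76860 + \left(1051 - -729\right) = 76860 + \left(1051 + 729\right) = 76860 + 1780 = 78640$)
$\left(- \frac{76659}{-2090628} + z\right) + 348702 = \left(- \frac{76659}{-2090628} + 78640\right) + 348702 = \left(\left(-76659\right) \left(- \frac{1}{2090628}\right) + 78640\right) + 348702 = \left(\frac{25553}{696876} + 78640\right) + 348702 = \frac{54802354193}{696876} + 348702 = \frac{297804409145}{696876}$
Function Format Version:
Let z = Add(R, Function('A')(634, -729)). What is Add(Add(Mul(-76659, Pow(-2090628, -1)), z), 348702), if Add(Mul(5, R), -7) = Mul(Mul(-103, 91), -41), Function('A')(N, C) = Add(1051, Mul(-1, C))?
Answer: Rational(297804409145, 696876) ≈ 4.2734e+5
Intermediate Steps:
R = 76860 (R = Add(Rational(7, 5), Mul(Rational(1, 5), Mul(Mul(-103, 91), -41))) = Add(Rational(7, 5), Mul(Rational(1, 5), Mul(-9373, -41))) = Add(Rational(7, 5), Mul(Rational(1, 5), 384293)) = Add(Rational(7, 5), Rational(384293, 5)) = 76860)
z = 78640 (z = Add(76860, Add(1051, Mul(-1, -729))) = Add(76860, Add(1051, 729)) = Add(76860, 1780) = 78640)
Add(Add(Mul(-76659, Pow(-2090628, -1)), z), 348702) = Add(Add(Mul(-76659, Pow(-2090628, -1)), 78640), 348702) = Add(Add(Mul(-76659, Rational(-1, 2090628)), 78640), 348702) = Add(Add(Rational(25553, 696876), 78640), 348702) = Add(Rational(54802354193, 696876), 348702) = Rational(297804409145, 696876)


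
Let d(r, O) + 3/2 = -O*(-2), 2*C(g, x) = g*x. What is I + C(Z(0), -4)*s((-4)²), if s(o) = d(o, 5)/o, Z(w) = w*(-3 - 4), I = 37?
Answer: 37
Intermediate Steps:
Z(w) = -7*w (Z(w) = w*(-7) = -7*w)
C(g, x) = g*x/2 (C(g, x) = (g*x)/2 = g*x/2)
d(r, O) = -3/2 + 2*O (d(r, O) = -3/2 - O*(-2) = -3/2 + 2*O)
s(o) = 17/(2*o) (s(o) = (-3/2 + 2*5)/o = (-3/2 + 10)/o = 17/(2*o))
I + C(Z(0), -4)*s((-4)²) = 37 + ((½)*(-7*0)*(-4))*(17/(2*((-4)²))) = 37 + ((½)*0*(-4))*((17/2)/16) = 37 + 0*((17/2)*(1/16)) = 37 + 0*(17/32) = 37 + 0 = 37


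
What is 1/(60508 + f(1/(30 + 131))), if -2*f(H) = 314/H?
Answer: 1/35231 ≈ 2.8384e-5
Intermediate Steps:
f(H) = -157/H
1/(60508 + f(1/(30 + 131))) = 1/(60508 - 157/(1/(30 + 131))) = 1/(60508 - 157/(1/161)) = 1/(60508 - 157/1/161) = 1/(60508 - 157*161) = 1/(60508 - 25277) = 1/35231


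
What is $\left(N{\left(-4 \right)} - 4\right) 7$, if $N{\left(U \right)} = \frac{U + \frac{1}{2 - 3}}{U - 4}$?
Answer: $- \frac{189}{8} \approx -23.625$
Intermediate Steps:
$N{\left(U \right)} = \frac{-1 + U}{-4 + U}$ ($N{\left(U \right)} = \frac{U + \frac{1}{-1}}{-4 + U} = \frac{U - 1}{-4 + U} = \frac{-1 + U}{-4 + U}$)
$\left(N{\left(-4 \right)} - 4\right) 7 = \left(\frac{-1 - 4}{-4 - 4} - 4\right) 7 = \left(\frac{1}{-8} \left(-5\right) - 4\right) 7 = \left(\left(- \frac{1}{8}\right) \left(-5\right) - 4\right) 7 = \left(\frac{5}{8} - 4\right) 7 = \left(- \frac{27}{8}\right) 7 = - \frac{189}{8}$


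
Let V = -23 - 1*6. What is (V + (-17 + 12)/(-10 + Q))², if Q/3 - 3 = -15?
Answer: 1766241/2116 ≈ 834.71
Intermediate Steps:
Q = -36 (Q = 9 + 3*(-15) = 9 - 45 = -36)
V = -29 (V = -23 - 6 = -29)
(V + (-17 + 12)/(-10 + Q))² = (-29 + (-17 + 12)/(-10 - 36))² = (-29 - 5/(-46))² = (-29 - 5*(-1/46))² = (-29 + 5/46)² = (-1329/46)² = 1766241/2116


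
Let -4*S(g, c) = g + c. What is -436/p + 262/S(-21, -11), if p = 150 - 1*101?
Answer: 4675/196 ≈ 23.852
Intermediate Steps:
p = 49 (p = 150 - 101 = 49)
S(g, c) = -c/4 - g/4 (S(g, c) = -(g + c)/4 = -(c + g)/4 = -c/4 - g/4)
-436/p + 262/S(-21, -11) = -436/49 + 262/(-¼*(-11) - ¼*(-21)) = -436*1/49 + 262/(11/4 + 21/4) = -436/49 + 262/8 = -436/49 + 262*(⅛) = -436/49 + 131/4 = 4675/196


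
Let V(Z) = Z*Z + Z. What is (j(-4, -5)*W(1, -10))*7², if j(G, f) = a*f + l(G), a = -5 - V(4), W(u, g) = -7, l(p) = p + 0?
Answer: -41503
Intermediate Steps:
l(p) = p
V(Z) = Z + Z² (V(Z) = Z² + Z = Z + Z²)
a = -25 (a = -5 - 4*(1 + 4) = -5 - 4*5 = -5 - 1*20 = -5 - 20 = -25)
j(G, f) = G - 25*f (j(G, f) = -25*f + G = G - 25*f)
(j(-4, -5)*W(1, -10))*7² = ((-4 - 25*(-5))*(-7))*7² = ((-4 + 125)*(-7))*49 = (121*(-7))*49 = -847*49 = -41503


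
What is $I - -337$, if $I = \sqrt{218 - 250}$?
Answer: $337 + 4 i \sqrt{2} \approx 337.0 + 5.6569 i$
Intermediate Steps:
$I = 4 i \sqrt{2}$ ($I = \sqrt{-32} = 4 i \sqrt{2} \approx 5.6569 i$)
$I - -337 = 4 i \sqrt{2} - -337 = 4 i \sqrt{2} + 337 = 337 + 4 i \sqrt{2}$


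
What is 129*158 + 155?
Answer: 20537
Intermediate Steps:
129*158 + 155 = 20382 + 155 = 20537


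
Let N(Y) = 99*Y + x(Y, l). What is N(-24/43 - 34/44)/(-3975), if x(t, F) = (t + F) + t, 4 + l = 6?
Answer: 125267/3760350 ≈ 0.033313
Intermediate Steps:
l = 2 (l = -4 + 6 = 2)
x(t, F) = F + 2*t (x(t, F) = (F + t) + t = F + 2*t)
N(Y) = 2 + 101*Y (N(Y) = 99*Y + (2 + 2*Y) = 2 + 101*Y)
N(-24/43 - 34/44)/(-3975) = (2 + 101*(-24/43 - 34/44))/(-3975) = (2 + 101*(-24*1/43 - 34*1/44))*(-1/3975) = (2 + 101*(-24/43 - 17/22))*(-1/3975) = (2 + 101*(-1259/946))*(-1/3975) = (2 - 127159/946)*(-1/3975) = -125267/946*(-1/3975) = 125267/3760350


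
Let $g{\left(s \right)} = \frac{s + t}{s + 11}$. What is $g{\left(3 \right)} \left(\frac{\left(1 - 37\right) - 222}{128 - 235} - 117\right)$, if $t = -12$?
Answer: $\frac{110349}{1498} \approx 73.664$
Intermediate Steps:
$g{\left(s \right)} = \frac{-12 + s}{11 + s}$ ($g{\left(s \right)} = \frac{s - 12}{s + 11} = \frac{-12 + s}{11 + s}$)
$g{\left(3 \right)} \left(\frac{\left(1 - 37\right) - 222}{128 - 235} - 117\right) = \frac{-12 + 3}{11 + 3} \left(\frac{\left(1 - 37\right) - 222}{128 - 235} - 117\right) = \frac{1}{14} \left(-9\right) \left(\frac{\left(1 - 37\right) - 222}{-107} - 117\right) = \frac{1}{14} \left(-9\right) \left(\left(-36 - 222\right) \left(- \frac{1}{107}\right) - 117\right) = - \frac{9 \left(\left(-258\right) \left(- \frac{1}{107}\right) - 117\right)}{14} = - \frac{9 \left(\frac{258}{107} - 117\right)}{14} = \left(- \frac{9}{14}\right) \left(- \frac{12261}{107}\right) = \frac{110349}{1498}$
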